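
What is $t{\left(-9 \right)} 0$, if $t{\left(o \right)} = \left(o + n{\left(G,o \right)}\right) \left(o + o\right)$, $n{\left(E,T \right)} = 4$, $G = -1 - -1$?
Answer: $0$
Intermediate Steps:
$G = 0$ ($G = -1 + 1 = 0$)
$t{\left(o \right)} = 2 o \left(4 + o\right)$ ($t{\left(o \right)} = \left(o + 4\right) \left(o + o\right) = \left(4 + o\right) 2 o = 2 o \left(4 + o\right)$)
$t{\left(-9 \right)} 0 = 2 \left(-9\right) \left(4 - 9\right) 0 = 2 \left(-9\right) \left(-5\right) 0 = 90 \cdot 0 = 0$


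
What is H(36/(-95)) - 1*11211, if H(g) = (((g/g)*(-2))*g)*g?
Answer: -101181867/9025 ≈ -11211.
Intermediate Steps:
H(g) = -2*g**2 (H(g) = ((1*(-2))*g)*g = (-2*g)*g = -2*g**2)
H(36/(-95)) - 1*11211 = -2*(36/(-95))**2 - 1*11211 = -2*(36*(-1/95))**2 - 11211 = -2*(-36/95)**2 - 11211 = -2*1296/9025 - 11211 = -2592/9025 - 11211 = -101181867/9025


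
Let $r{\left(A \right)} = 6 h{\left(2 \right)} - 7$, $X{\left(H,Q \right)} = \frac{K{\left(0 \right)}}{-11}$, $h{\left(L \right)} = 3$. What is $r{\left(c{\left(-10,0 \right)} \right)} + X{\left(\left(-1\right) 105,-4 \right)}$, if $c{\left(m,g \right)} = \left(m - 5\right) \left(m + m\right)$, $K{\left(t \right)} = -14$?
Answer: $\frac{135}{11} \approx 12.273$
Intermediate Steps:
$c{\left(m,g \right)} = 2 m \left(-5 + m\right)$ ($c{\left(m,g \right)} = \left(-5 + m\right) 2 m = 2 m \left(-5 + m\right)$)
$X{\left(H,Q \right)} = \frac{14}{11}$ ($X{\left(H,Q \right)} = - \frac{14}{-11} = \left(-14\right) \left(- \frac{1}{11}\right) = \frac{14}{11}$)
$r{\left(A \right)} = 11$ ($r{\left(A \right)} = 6 \cdot 3 - 7 = 18 - 7 = 11$)
$r{\left(c{\left(-10,0 \right)} \right)} + X{\left(\left(-1\right) 105,-4 \right)} = 11 + \frac{14}{11} = \frac{135}{11}$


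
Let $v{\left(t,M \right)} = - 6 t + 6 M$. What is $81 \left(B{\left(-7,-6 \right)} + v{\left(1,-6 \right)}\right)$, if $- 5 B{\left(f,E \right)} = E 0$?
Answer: $-3402$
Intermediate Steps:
$B{\left(f,E \right)} = 0$ ($B{\left(f,E \right)} = - \frac{E 0}{5} = \left(- \frac{1}{5}\right) 0 = 0$)
$81 \left(B{\left(-7,-6 \right)} + v{\left(1,-6 \right)}\right) = 81 \left(0 + \left(\left(-6\right) 1 + 6 \left(-6\right)\right)\right) = 81 \left(0 - 42\right) = 81 \left(-42\right) = -3402$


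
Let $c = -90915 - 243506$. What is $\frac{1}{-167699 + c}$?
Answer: $- \frac{1}{502120} \approx -1.9916 \cdot 10^{-6}$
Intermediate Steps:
$c = -334421$ ($c = -90915 - 243506 = -334421$)
$\frac{1}{-167699 + c} = \frac{1}{-167699 - 334421} = \frac{1}{-502120} = - \frac{1}{502120}$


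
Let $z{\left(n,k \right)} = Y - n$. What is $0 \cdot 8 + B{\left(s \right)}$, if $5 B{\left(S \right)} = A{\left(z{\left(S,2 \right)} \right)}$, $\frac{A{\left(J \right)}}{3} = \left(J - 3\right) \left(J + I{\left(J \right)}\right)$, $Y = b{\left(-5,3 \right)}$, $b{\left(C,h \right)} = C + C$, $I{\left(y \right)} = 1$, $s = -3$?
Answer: $36$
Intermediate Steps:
$b{\left(C,h \right)} = 2 C$
$Y = -10$ ($Y = 2 \left(-5\right) = -10$)
$z{\left(n,k \right)} = -10 - n$
$A{\left(J \right)} = 3 \left(1 + J\right) \left(-3 + J\right)$ ($A{\left(J \right)} = 3 \left(J - 3\right) \left(J + 1\right) = 3 \left(-3 + J\right) \left(1 + J\right) = 3 \left(1 + J\right) \left(-3 + J\right)$)
$B{\left(S \right)} = \frac{51}{5} + \frac{3 \left(-10 - S\right)^{2}}{5} + \frac{6 S}{5}$ ($B{\left(S \right)} = \frac{-9 - 6 \left(-10 - S\right) + 3 \left(-10 - S\right)^{2}}{5} = \frac{-9 + \left(60 + 6 S\right) + 3 \left(-10 - S\right)^{2}}{5} = \frac{51 + 3 \left(-10 - S\right)^{2} + 6 S}{5} = \frac{51}{5} + \frac{3 \left(-10 - S\right)^{2}}{5} + \frac{6 S}{5}$)
$0 \cdot 8 + B{\left(s \right)} = 0 \cdot 8 + \left(\frac{351}{5} + \frac{3 \left(-3\right)^{2}}{5} + \frac{66}{5} \left(-3\right)\right) = 0 + \left(\frac{351}{5} + \frac{3}{5} \cdot 9 - \frac{198}{5}\right) = 0 + \left(\frac{351}{5} + \frac{27}{5} - \frac{198}{5}\right) = 0 + 36 = 36$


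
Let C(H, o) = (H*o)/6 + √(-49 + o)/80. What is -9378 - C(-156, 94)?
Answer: -6934 - 3*√5/80 ≈ -6934.1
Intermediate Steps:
C(H, o) = √(-49 + o)/80 + H*o/6 (C(H, o) = (H*o)*(⅙) + √(-49 + o)*(1/80) = H*o/6 + √(-49 + o)/80 = √(-49 + o)/80 + H*o/6)
-9378 - C(-156, 94) = -9378 - (√(-49 + 94)/80 + (⅙)*(-156)*94) = -9378 - (√45/80 - 2444) = -9378 - ((3*√5)/80 - 2444) = -9378 - (3*√5/80 - 2444) = -9378 - (-2444 + 3*√5/80) = -9378 + (2444 - 3*√5/80) = -6934 - 3*√5/80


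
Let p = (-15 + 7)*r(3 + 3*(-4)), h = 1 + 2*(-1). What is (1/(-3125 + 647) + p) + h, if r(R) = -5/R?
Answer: -40477/7434 ≈ -5.4448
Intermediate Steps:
h = -1 (h = 1 - 2 = -1)
p = -40/9 (p = (-15 + 7)*(-5/(3 + 3*(-4))) = -(-40)/(3 - 12) = -(-40)/(-9) = -(-40)*(-1)/9 = -8*5/9 = -40/9 ≈ -4.4444)
(1/(-3125 + 647) + p) + h = (1/(-3125 + 647) - 40/9) - 1 = (1/(-2478) - 40/9) - 1 = (-1/2478 - 40/9) - 1 = -33043/7434 - 1 = -40477/7434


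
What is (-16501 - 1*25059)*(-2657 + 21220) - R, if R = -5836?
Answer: -771472444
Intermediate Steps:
(-16501 - 1*25059)*(-2657 + 21220) - R = (-16501 - 1*25059)*(-2657 + 21220) - 1*(-5836) = (-16501 - 25059)*18563 + 5836 = -41560*18563 + 5836 = -771478280 + 5836 = -771472444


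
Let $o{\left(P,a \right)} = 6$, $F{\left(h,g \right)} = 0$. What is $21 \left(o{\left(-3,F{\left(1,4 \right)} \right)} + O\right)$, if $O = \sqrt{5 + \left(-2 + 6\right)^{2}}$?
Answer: $126 + 21 \sqrt{21} \approx 222.23$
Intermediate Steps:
$O = \sqrt{21}$ ($O = \sqrt{5 + 4^{2}} = \sqrt{5 + 16} = \sqrt{21} \approx 4.5826$)
$21 \left(o{\left(-3,F{\left(1,4 \right)} \right)} + O\right) = 21 \left(6 + \sqrt{21}\right) = 126 + 21 \sqrt{21}$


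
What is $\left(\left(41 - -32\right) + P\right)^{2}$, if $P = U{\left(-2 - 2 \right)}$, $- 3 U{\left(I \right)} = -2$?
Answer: $\frac{48841}{9} \approx 5426.8$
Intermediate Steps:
$U{\left(I \right)} = \frac{2}{3}$ ($U{\left(I \right)} = \left(- \frac{1}{3}\right) \left(-2\right) = \frac{2}{3}$)
$P = \frac{2}{3} \approx 0.66667$
$\left(\left(41 - -32\right) + P\right)^{2} = \left(\left(41 - -32\right) + \frac{2}{3}\right)^{2} = \left(\left(41 + 32\right) + \frac{2}{3}\right)^{2} = \left(73 + \frac{2}{3}\right)^{2} = \left(\frac{221}{3}\right)^{2} = \frac{48841}{9}$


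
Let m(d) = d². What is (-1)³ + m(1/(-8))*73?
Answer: 9/64 ≈ 0.14063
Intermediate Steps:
(-1)³ + m(1/(-8))*73 = (-1)³ + (1/(-8))²*73 = -1 + (-⅛)²*73 = -1 + (1/64)*73 = -1 + 73/64 = 9/64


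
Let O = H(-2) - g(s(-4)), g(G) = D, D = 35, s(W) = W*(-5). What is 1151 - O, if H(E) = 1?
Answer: 1185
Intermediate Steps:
s(W) = -5*W
g(G) = 35
O = -34 (O = 1 - 1*35 = 1 - 35 = -34)
1151 - O = 1151 - 1*(-34) = 1151 + 34 = 1185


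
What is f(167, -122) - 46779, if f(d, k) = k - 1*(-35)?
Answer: -46866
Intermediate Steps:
f(d, k) = 35 + k (f(d, k) = k + 35 = 35 + k)
f(167, -122) - 46779 = (35 - 122) - 46779 = -87 - 46779 = -46866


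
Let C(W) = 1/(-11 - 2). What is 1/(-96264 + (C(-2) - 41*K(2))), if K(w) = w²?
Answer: -13/1253565 ≈ -1.0370e-5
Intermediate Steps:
C(W) = -1/13 (C(W) = 1/(-13) = -1/13)
1/(-96264 + (C(-2) - 41*K(2))) = 1/(-96264 + (-1/13 - 41*2²)) = 1/(-96264 + (-1/13 - 41*4)) = 1/(-96264 + (-1/13 - 164)) = 1/(-96264 - 2133/13) = 1/(-1253565/13) = -13/1253565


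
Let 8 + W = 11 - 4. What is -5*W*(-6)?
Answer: -30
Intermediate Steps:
W = -1 (W = -8 + (11 - 4) = -8 + 7 = -1)
-5*W*(-6) = -5*(-1)*(-6) = 5*(-6) = -30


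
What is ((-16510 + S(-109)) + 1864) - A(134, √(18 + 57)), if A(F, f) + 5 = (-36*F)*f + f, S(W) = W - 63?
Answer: -14813 + 24115*√3 ≈ 26955.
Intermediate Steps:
S(W) = -63 + W
A(F, f) = -5 + f - 36*F*f (A(F, f) = -5 + ((-36*F)*f + f) = -5 + (-36*F*f + f) = -5 + (f - 36*F*f) = -5 + f - 36*F*f)
((-16510 + S(-109)) + 1864) - A(134, √(18 + 57)) = ((-16510 + (-63 - 109)) + 1864) - (-5 + √(18 + 57) - 36*134*√(18 + 57)) = ((-16510 - 172) + 1864) - (-5 + √75 - 36*134*√75) = (-16682 + 1864) - (-5 + 5*√3 - 36*134*5*√3) = -14818 - (-5 + 5*√3 - 24120*√3) = -14818 - (-5 - 24115*√3) = -14818 + (5 + 24115*√3) = -14813 + 24115*√3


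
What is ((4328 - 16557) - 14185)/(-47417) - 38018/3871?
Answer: -1700450912/183551207 ≈ -9.2642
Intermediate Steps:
((4328 - 16557) - 14185)/(-47417) - 38018/3871 = (-12229 - 14185)*(-1/47417) - 38018*1/3871 = -26414*(-1/47417) - 38018/3871 = 26414/47417 - 38018/3871 = -1700450912/183551207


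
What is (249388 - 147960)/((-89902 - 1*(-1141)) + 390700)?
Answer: 101428/301939 ≈ 0.33592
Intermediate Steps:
(249388 - 147960)/((-89902 - 1*(-1141)) + 390700) = 101428/((-89902 + 1141) + 390700) = 101428/(-88761 + 390700) = 101428/301939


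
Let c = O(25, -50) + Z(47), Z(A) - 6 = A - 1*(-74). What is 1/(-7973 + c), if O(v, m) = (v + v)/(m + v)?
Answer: -1/7848 ≈ -0.00012742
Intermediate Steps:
Z(A) = 80 + A (Z(A) = 6 + (A - 1*(-74)) = 6 + (A + 74) = 6 + (74 + A) = 80 + A)
O(v, m) = 2*v/(m + v) (O(v, m) = (2*v)/(m + v) = 2*v/(m + v))
c = 125 (c = 2*25/(-50 + 25) + (80 + 47) = 2*25/(-25) + 127 = 2*25*(-1/25) + 127 = -2 + 127 = 125)
1/(-7973 + c) = 1/(-7973 + 125) = 1/(-7848) = -1/7848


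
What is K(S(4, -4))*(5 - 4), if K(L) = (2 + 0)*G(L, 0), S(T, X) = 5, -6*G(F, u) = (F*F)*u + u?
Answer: 0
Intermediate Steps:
G(F, u) = -u/6 - u*F²/6 (G(F, u) = -((F*F)*u + u)/6 = -(F²*u + u)/6 = -(u*F² + u)/6 = -(u + u*F²)/6 = -u/6 - u*F²/6)
K(L) = 0 (K(L) = (2 + 0)*(-⅙*0*(1 + L²)) = 2*0 = 0)
K(S(4, -4))*(5 - 4) = 0*(5 - 4) = 0*1 = 0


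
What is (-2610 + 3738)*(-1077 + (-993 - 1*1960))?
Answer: -4545840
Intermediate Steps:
(-2610 + 3738)*(-1077 + (-993 - 1*1960)) = 1128*(-1077 + (-993 - 1960)) = 1128*(-1077 - 2953) = 1128*(-4030) = -4545840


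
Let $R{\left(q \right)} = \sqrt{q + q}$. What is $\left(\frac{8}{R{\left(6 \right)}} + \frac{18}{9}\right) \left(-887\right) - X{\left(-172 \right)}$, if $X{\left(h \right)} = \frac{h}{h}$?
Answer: $-1775 - \frac{3548 \sqrt{3}}{3} \approx -3823.4$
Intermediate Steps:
$R{\left(q \right)} = \sqrt{2} \sqrt{q}$ ($R{\left(q \right)} = \sqrt{2 q} = \sqrt{2} \sqrt{q}$)
$X{\left(h \right)} = 1$
$\left(\frac{8}{R{\left(6 \right)}} + \frac{18}{9}\right) \left(-887\right) - X{\left(-172 \right)} = \left(\frac{8}{\sqrt{2} \sqrt{6}} + \frac{18}{9}\right) \left(-887\right) - 1 = \left(\frac{8}{2 \sqrt{3}} + 18 \cdot \frac{1}{9}\right) \left(-887\right) - 1 = \left(8 \frac{\sqrt{3}}{6} + 2\right) \left(-887\right) - 1 = \left(\frac{4 \sqrt{3}}{3} + 2\right) \left(-887\right) - 1 = \left(2 + \frac{4 \sqrt{3}}{3}\right) \left(-887\right) - 1 = \left(-1774 - \frac{3548 \sqrt{3}}{3}\right) - 1 = -1775 - \frac{3548 \sqrt{3}}{3}$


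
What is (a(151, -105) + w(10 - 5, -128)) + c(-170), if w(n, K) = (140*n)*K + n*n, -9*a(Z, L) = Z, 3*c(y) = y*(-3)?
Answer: -804796/9 ≈ -89422.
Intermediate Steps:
c(y) = -y (c(y) = (y*(-3))/3 = (-3*y)/3 = -y)
a(Z, L) = -Z/9
w(n, K) = n**2 + 140*K*n (w(n, K) = 140*K*n + n**2 = n**2 + 140*K*n)
(a(151, -105) + w(10 - 5, -128)) + c(-170) = (-1/9*151 + (10 - 5)*((10 - 5) + 140*(-128))) - 1*(-170) = (-151/9 + 5*(5 - 17920)) + 170 = (-151/9 + 5*(-17915)) + 170 = (-151/9 - 89575) + 170 = -806326/9 + 170 = -804796/9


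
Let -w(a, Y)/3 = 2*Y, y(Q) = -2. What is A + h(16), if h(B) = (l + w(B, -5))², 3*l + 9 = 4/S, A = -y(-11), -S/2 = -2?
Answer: 6742/9 ≈ 749.11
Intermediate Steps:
S = 4 (S = -2*(-2) = 4)
A = 2 (A = -1*(-2) = 2)
w(a, Y) = -6*Y
l = -8/3 (l = -3 + (4/4)/3 = -3 + (4*(¼))/3 = -3 + (⅓)*1 = -3 + ⅓ = -8/3 ≈ -2.6667)
h(B) = 6724/9 (h(B) = (-8/3 - 6*(-5))² = (-8/3 + 30)² = (82/3)² = 6724/9)
A + h(16) = 2 + 6724/9 = 6742/9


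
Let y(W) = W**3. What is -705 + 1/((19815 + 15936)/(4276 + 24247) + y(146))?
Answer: -62581081041172/88767490879 ≈ -705.00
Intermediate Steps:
-705 + 1/((19815 + 15936)/(4276 + 24247) + y(146)) = -705 + 1/((19815 + 15936)/(4276 + 24247) + 146**3) = -705 + 1/(35751/28523 + 3112136) = -705 + 1/(88767490879/28523) = -705 + 28523/88767490879 = -62581081041172/88767490879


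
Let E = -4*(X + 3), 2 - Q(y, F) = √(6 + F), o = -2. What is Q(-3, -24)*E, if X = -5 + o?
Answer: 32 - 48*I*√2 ≈ 32.0 - 67.882*I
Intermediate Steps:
X = -7 (X = -5 - 2 = -7)
Q(y, F) = 2 - √(6 + F)
E = 16 (E = -4*(-7 + 3) = -4*(-4) = 16)
Q(-3, -24)*E = (2 - √(6 - 24))*16 = (2 - √(-18))*16 = (2 - 3*I*√2)*16 = 32 - 48*I*√2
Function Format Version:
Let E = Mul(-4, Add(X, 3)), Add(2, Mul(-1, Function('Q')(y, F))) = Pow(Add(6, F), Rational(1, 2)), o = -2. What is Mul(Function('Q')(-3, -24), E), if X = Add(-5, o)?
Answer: Add(32, Mul(-48, I, Pow(2, Rational(1, 2)))) ≈ Add(32.000, Mul(-67.882, I))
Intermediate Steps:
X = -7 (X = Add(-5, -2) = -7)
Function('Q')(y, F) = Add(2, Mul(-1, Pow(Add(6, F), Rational(1, 2))))
E = 16 (E = Mul(-4, Add(-7, 3)) = Mul(-4, -4) = 16)
Mul(Function('Q')(-3, -24), E) = Mul(Add(2, Mul(-1, Pow(Add(6, -24), Rational(1, 2)))), 16) = Mul(Add(2, Mul(-1, Pow(-18, Rational(1, 2)))), 16) = Mul(Add(2, Mul(-1, Mul(3, I, Pow(2, Rational(1, 2))))), 16) = Mul(Add(2, Mul(-3, I, Pow(2, Rational(1, 2)))), 16) = Add(32, Mul(-48, I, Pow(2, Rational(1, 2))))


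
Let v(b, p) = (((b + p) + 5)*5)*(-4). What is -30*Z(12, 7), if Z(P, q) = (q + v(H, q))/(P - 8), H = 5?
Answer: 4995/2 ≈ 2497.5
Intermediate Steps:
v(b, p) = -100 - 20*b - 20*p (v(b, p) = ((5 + b + p)*5)*(-4) = (25 + 5*b + 5*p)*(-4) = -100 - 20*b - 20*p)
Z(P, q) = (-200 - 19*q)/(-8 + P) (Z(P, q) = (q + (-100 - 20*5 - 20*q))/(P - 8) = (q + (-100 - 100 - 20*q))/(-8 + P) = (q + (-200 - 20*q))/(-8 + P) = (-200 - 19*q)/(-8 + P))
-30*Z(12, 7) = -30*(-200 - 19*7)/(-8 + 12) = -30*(-200 - 133)/4 = -15*(-333)/2 = -30*(-333/4) = 4995/2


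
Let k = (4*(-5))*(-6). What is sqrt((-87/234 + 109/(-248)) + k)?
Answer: sqrt(2787453474)/4836 ≈ 10.917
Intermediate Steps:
k = 120 (k = -20*(-6) = 120)
sqrt((-87/234 + 109/(-248)) + k) = sqrt((-87/234 + 109/(-248)) + 120) = sqrt((-87*1/234 + 109*(-1/248)) + 120) = sqrt((-29/78 - 109/248) + 120) = sqrt(-7847/9672 + 120) = sqrt(1152793/9672) = sqrt(2787453474)/4836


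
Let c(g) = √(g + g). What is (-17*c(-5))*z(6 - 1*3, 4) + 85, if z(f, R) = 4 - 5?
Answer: 85 + 17*I*√10 ≈ 85.0 + 53.759*I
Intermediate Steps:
z(f, R) = -1
c(g) = √2*√g (c(g) = √(2*g) = √2*√g)
(-17*c(-5))*z(6 - 1*3, 4) + 85 = -17*√2*√(-5)*(-1) + 85 = -17*√2*I*√5*(-1) + 85 = -17*I*√10*(-1) + 85 = 17*I*√10 + 85 = 85 + 17*I*√10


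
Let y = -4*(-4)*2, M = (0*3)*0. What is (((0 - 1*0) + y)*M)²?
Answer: 0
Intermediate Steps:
M = 0 (M = 0*0 = 0)
y = 32 (y = 16*2 = 32)
(((0 - 1*0) + y)*M)² = (((0 - 1*0) + 32)*0)² = (((0 + 0) + 32)*0)² = ((0 + 32)*0)² = (32*0)² = 0² = 0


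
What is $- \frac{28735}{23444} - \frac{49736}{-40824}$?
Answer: $- \frac{883357}{119634732} \approx -0.0073838$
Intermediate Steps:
$- \frac{28735}{23444} - \frac{49736}{-40824} = \left(-28735\right) \frac{1}{23444} - - \frac{6217}{5103} = - \frac{28735}{23444} + \frac{6217}{5103} = - \frac{883357}{119634732}$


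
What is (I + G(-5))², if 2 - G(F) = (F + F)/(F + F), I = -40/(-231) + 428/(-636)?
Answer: 37503376/149891049 ≈ 0.25020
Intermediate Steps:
I = -6119/12243 (I = -40*(-1/231) + 428*(-1/636) = 40/231 - 107/159 = -6119/12243 ≈ -0.49980)
G(F) = 1 (G(F) = 2 - (F + F)/(F + F) = 2 - 2*F/(2*F) = 2 - 2*F*1/(2*F) = 2 - 1*1 = 2 - 1 = 1)
(I + G(-5))² = (-6119/12243 + 1)² = (6124/12243)² = 37503376/149891049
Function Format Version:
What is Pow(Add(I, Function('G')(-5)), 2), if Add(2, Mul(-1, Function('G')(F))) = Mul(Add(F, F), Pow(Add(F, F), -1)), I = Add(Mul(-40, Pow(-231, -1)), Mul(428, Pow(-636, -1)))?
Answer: Rational(37503376, 149891049) ≈ 0.25020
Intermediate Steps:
I = Rational(-6119, 12243) (I = Add(Mul(-40, Rational(-1, 231)), Mul(428, Rational(-1, 636))) = Add(Rational(40, 231), Rational(-107, 159)) = Rational(-6119, 12243) ≈ -0.49980)
Function('G')(F) = 1 (Function('G')(F) = Add(2, Mul(-1, Mul(Add(F, F), Pow(Add(F, F), -1)))) = Add(2, Mul(-1, Mul(Mul(2, F), Pow(Mul(2, F), -1)))) = Add(2, Mul(-1, Mul(Mul(2, F), Mul(Rational(1, 2), Pow(F, -1))))) = Add(2, Mul(-1, 1)) = Add(2, -1) = 1)
Pow(Add(I, Function('G')(-5)), 2) = Pow(Add(Rational(-6119, 12243), 1), 2) = Pow(Rational(6124, 12243), 2) = Rational(37503376, 149891049)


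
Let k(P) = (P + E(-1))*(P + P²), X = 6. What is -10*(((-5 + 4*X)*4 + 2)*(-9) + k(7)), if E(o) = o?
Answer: 3660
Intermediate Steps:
k(P) = (-1 + P)*(P + P²) (k(P) = (P - 1)*(P + P²) = (-1 + P)*(P + P²))
-10*(((-5 + 4*X)*4 + 2)*(-9) + k(7)) = -10*(((-5 + 4*6)*4 + 2)*(-9) + (7³ - 1*7)) = -10*(((-5 + 24)*4 + 2)*(-9) + (343 - 7)) = -10*((19*4 + 2)*(-9) + 336) = -10*((76 + 2)*(-9) + 336) = -10*(78*(-9) + 336) = -10*(-702 + 336) = -10*(-366) = 3660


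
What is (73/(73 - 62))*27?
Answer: 1971/11 ≈ 179.18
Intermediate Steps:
(73/(73 - 62))*27 = (73/11)*27 = 1971/11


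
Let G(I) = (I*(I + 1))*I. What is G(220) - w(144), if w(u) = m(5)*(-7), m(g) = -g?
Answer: 10696365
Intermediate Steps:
G(I) = I**2*(1 + I) (G(I) = (I*(1 + I))*I = I**2*(1 + I))
w(u) = 35 (w(u) = -1*5*(-7) = -5*(-7) = 35)
G(220) - w(144) = 220**2*(1 + 220) - 1*35 = 48400*221 - 35 = 10696400 - 35 = 10696365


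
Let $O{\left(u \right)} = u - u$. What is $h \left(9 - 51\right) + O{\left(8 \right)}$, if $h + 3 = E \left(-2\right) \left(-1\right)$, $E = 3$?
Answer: $-126$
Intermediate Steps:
$O{\left(u \right)} = 0$
$h = 3$ ($h = -3 + 3 \left(-2\right) \left(-1\right) = -3 - -6 = -3 + 6 = 3$)
$h \left(9 - 51\right) + O{\left(8 \right)} = 3 \left(9 - 51\right) + 0 = 3 \left(-42\right) + 0 = -126 + 0 = -126$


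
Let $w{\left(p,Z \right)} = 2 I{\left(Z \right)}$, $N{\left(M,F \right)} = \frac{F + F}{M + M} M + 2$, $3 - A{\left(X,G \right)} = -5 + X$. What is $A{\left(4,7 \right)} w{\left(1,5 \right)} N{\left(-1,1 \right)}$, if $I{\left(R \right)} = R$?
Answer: $120$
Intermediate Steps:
$A{\left(X,G \right)} = 8 - X$ ($A{\left(X,G \right)} = 3 - \left(-5 + X\right) = 8 - X$)
$N{\left(M,F \right)} = 2 + F$ ($N{\left(M,F \right)} = \frac{2 F}{2 M} M + 2 = 2 F \frac{1}{2 M} M + 2 = \frac{F}{M} M + 2 = F + 2 = 2 + F$)
$w{\left(p,Z \right)} = 2 Z$
$A{\left(4,7 \right)} w{\left(1,5 \right)} N{\left(-1,1 \right)} = \left(8 - 4\right) 2 \cdot 5 \left(2 + 1\right) = \left(8 - 4\right) 10 \cdot 3 = 4 \cdot 10 \cdot 3 = 40 \cdot 3 = 120$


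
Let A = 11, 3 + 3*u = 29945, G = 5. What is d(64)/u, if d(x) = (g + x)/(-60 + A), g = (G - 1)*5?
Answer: -18/104797 ≈ -0.00017176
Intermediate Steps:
g = 20 (g = (5 - 1)*5 = 4*5 = 20)
u = 29942/3 (u = -1 + (⅓)*29945 = -1 + 29945/3 = 29942/3 ≈ 9980.7)
d(x) = -20/49 - x/49 (d(x) = (20 + x)/(-60 + 11) = (20 + x)/(-49) = (20 + x)*(-1/49) = -20/49 - x/49)
d(64)/u = (-20/49 - 1/49*64)/(29942/3) = (-20/49 - 64/49)*(3/29942) = -12/7*3/29942 = -18/104797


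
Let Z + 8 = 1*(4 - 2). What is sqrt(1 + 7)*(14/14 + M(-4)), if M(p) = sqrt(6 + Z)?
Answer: 2*sqrt(2) ≈ 2.8284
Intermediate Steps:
Z = -6 (Z = -8 + 1*(4 - 2) = -8 + 1*2 = -8 + 2 = -6)
M(p) = 0 (M(p) = sqrt(6 - 6) = sqrt(0) = 0)
sqrt(1 + 7)*(14/14 + M(-4)) = sqrt(1 + 7)*(14/14 + 0) = sqrt(8)*(14*(1/14) + 0) = (2*sqrt(2))*(1 + 0) = (2*sqrt(2))*1 = 2*sqrt(2)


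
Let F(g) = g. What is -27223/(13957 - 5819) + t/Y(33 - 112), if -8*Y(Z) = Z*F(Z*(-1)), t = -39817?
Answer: -2762144711/50789258 ≈ -54.384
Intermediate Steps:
Y(Z) = Z²/8 (Y(Z) = -Z*Z*(-1)/8 = -Z*(-Z)/8 = -(-1)*Z²/8 = Z²/8)
-27223/(13957 - 5819) + t/Y(33 - 112) = -27223/(13957 - 5819) - 39817*8/(33 - 112)² = -27223/8138 - 39817/((⅛)*(-79)²) = -27223*1/8138 - 39817/((⅛)*6241) = -27223/8138 - 39817/6241/8 = -27223/8138 - 39817*8/6241 = -27223/8138 - 318536/6241 = -2762144711/50789258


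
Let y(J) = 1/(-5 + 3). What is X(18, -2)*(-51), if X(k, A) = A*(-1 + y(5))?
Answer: -153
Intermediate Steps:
y(J) = -½ (y(J) = 1/(-2) = -½)
X(k, A) = -3*A/2 (X(k, A) = A*(-1 - ½) = A*(-3/2) = -3*A/2)
X(18, -2)*(-51) = -3/2*(-2)*(-51) = 3*(-51) = -153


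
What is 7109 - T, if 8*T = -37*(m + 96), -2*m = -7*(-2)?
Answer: 60165/8 ≈ 7520.6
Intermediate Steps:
m = -7 (m = -(-7)*(-2)/2 = -1/2*14 = -7)
T = -3293/8 (T = (-37*(-7 + 96))/8 = (-37*89)/8 = (1/8)*(-3293) = -3293/8 ≈ -411.63)
7109 - T = 7109 - 1*(-3293/8) = 7109 + 3293/8 = 60165/8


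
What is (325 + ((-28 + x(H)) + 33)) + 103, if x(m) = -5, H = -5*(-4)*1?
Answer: 428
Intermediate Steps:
H = 20 (H = 20*1 = 20)
(325 + ((-28 + x(H)) + 33)) + 103 = (325 + ((-28 - 5) + 33)) + 103 = (325 + (-33 + 33)) + 103 = (325 + 0) + 103 = 325 + 103 = 428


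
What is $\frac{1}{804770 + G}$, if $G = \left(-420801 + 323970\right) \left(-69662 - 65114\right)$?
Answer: $\frac{1}{13051299626} \approx 7.6621 \cdot 10^{-11}$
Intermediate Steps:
$G = 13050494856$ ($G = \left(-96831\right) \left(-134776\right) = 13050494856$)
$\frac{1}{804770 + G} = \frac{1}{804770 + 13050494856} = \frac{1}{13051299626}$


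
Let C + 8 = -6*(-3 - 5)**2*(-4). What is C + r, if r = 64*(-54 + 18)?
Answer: -776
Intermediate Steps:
r = -2304 (r = 64*(-36) = -2304)
C = 1528 (C = -8 - 6*(-3 - 5)**2*(-4) = -8 - 6*(-8)**2*(-4) = -8 - 6*64*(-4) = -8 - 384*(-4) = -8 + 1536 = 1528)
C + r = 1528 - 2304 = -776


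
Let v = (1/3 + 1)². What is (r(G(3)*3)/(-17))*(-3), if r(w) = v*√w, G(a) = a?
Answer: 16/17 ≈ 0.94118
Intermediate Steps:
v = 16/9 (v = (⅓ + 1)² = (4/3)² = 16/9 ≈ 1.7778)
r(w) = 16*√w/9
(r(G(3)*3)/(-17))*(-3) = ((16*√(3*3)/9)/(-17))*(-3) = -16*√9/153*(-3) = -16*3/153*(-3) = -1/17*16/3*(-3) = -16/51*(-3) = 16/17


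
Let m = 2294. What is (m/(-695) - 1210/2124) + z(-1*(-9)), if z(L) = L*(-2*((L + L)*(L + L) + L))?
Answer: -4426968163/738090 ≈ -5997.9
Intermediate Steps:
z(L) = L*(-8*L**2 - 2*L) (z(L) = L*(-2*((2*L)*(2*L) + L)) = L*(-2*(4*L**2 + L)) = L*(-2*(L + 4*L**2)) = L*(-8*L**2 - 2*L))
(m/(-695) - 1210/2124) + z(-1*(-9)) = (2294/(-695) - 1210/2124) + (-1*(-9))**2*(-2 - (-8)*(-9)) = (2294*(-1/695) - 1210*1/2124) + 9**2*(-2 - 8*9) = (-2294/695 - 605/1062) + 81*(-2 - 72) = -2856703/738090 + 81*(-74) = -2856703/738090 - 5994 = -4426968163/738090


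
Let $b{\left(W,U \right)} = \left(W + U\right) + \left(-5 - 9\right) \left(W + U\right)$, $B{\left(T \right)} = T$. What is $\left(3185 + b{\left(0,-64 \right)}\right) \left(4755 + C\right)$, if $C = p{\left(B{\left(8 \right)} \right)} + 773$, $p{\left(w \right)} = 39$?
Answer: $22362639$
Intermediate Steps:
$b{\left(W,U \right)} = - 13 U - 13 W$ ($b{\left(W,U \right)} = \left(U + W\right) - 14 \left(U + W\right) = \left(U + W\right) - \left(14 U + 14 W\right) = - 13 U - 13 W$)
$C = 812$ ($C = 39 + 773 = 812$)
$\left(3185 + b{\left(0,-64 \right)}\right) \left(4755 + C\right) = \left(3185 - -832\right) \left(4755 + 812\right) = \left(3185 + \left(832 + 0\right)\right) 5567 = \left(3185 + 832\right) 5567 = 4017 \cdot 5567 = 22362639$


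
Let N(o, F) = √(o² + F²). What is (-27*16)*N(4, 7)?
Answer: -432*√65 ≈ -3482.9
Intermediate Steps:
N(o, F) = √(F² + o²)
(-27*16)*N(4, 7) = (-27*16)*√(7² + 4²) = -432*√(49 + 16) = -432*√65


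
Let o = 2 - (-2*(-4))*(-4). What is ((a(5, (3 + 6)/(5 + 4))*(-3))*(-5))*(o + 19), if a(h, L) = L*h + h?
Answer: 7950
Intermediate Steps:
o = 34 (o = 2 - 8*(-4) = 2 - 1*(-32) = 2 + 32 = 34)
a(h, L) = h + L*h
((a(5, (3 + 6)/(5 + 4))*(-3))*(-5))*(o + 19) = (((5*(1 + (3 + 6)/(5 + 4)))*(-3))*(-5))*(34 + 19) = (((5*(1 + 9/9))*(-3))*(-5))*53 = (((5*(1 + 9*(1/9)))*(-3))*(-5))*53 = (((5*(1 + 1))*(-3))*(-5))*53 = (((5*2)*(-3))*(-5))*53 = ((10*(-3))*(-5))*53 = -30*(-5)*53 = 150*53 = 7950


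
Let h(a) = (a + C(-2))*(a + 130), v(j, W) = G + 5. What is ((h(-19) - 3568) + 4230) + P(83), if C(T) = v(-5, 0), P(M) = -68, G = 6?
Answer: -294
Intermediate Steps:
v(j, W) = 11 (v(j, W) = 6 + 5 = 11)
C(T) = 11
h(a) = (11 + a)*(130 + a) (h(a) = (a + 11)*(a + 130) = (11 + a)*(130 + a))
((h(-19) - 3568) + 4230) + P(83) = (((1430 + (-19)**2 + 141*(-19)) - 3568) + 4230) - 68 = (((1430 + 361 - 2679) - 3568) + 4230) - 68 = ((-888 - 3568) + 4230) - 68 = (-4456 + 4230) - 68 = -226 - 68 = -294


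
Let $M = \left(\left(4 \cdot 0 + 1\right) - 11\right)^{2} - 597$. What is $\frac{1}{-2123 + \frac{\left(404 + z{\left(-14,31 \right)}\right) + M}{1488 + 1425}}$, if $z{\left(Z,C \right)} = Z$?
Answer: $- \frac{2913}{6184406} \approx -0.00047102$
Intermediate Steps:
$M = -497$ ($M = \left(\left(0 + 1\right) - 11\right)^{2} - 597 = \left(1 - 11\right)^{2} - 597 = \left(-10\right)^{2} - 597 = 100 - 597 = -497$)
$\frac{1}{-2123 + \frac{\left(404 + z{\left(-14,31 \right)}\right) + M}{1488 + 1425}} = \frac{1}{-2123 + \frac{\left(404 - 14\right) - 497}{1488 + 1425}} = \frac{1}{-2123 + \frac{390 - 497}{2913}} = \frac{1}{-2123 - \frac{107}{2913}} = \frac{1}{- \frac{6184406}{2913}} = - \frac{2913}{6184406}$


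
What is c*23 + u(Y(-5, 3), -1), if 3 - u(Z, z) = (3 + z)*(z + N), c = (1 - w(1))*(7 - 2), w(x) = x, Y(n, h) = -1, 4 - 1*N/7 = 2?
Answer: -23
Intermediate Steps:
N = 14 (N = 28 - 7*2 = 28 - 14 = 14)
c = 0 (c = (1 - 1*1)*(7 - 2) = (1 - 1)*5 = 0*5 = 0)
u(Z, z) = 3 - (3 + z)*(14 + z) (u(Z, z) = 3 - (3 + z)*(z + 14) = 3 - (3 + z)*(14 + z))
c*23 + u(Y(-5, 3), -1) = 0*23 + (-39 - 1*(-1)² - 17*(-1)) = 0 + (-39 - 1*1 + 17) = 0 + (-39 - 1 + 17) = 0 - 23 = -23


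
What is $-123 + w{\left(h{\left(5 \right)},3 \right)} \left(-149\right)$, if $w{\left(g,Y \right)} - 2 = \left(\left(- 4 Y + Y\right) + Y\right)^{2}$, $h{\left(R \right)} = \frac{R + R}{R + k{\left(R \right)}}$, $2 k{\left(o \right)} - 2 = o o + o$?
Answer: $-5785$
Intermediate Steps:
$k{\left(o \right)} = 1 + \frac{o}{2} + \frac{o^{2}}{2}$ ($k{\left(o \right)} = 1 + \frac{o o + o}{2} = 1 + \frac{o^{2} + o}{2} = 1 + \frac{o + o^{2}}{2} = 1 + \left(\frac{o}{2} + \frac{o^{2}}{2}\right) = 1 + \frac{o}{2} + \frac{o^{2}}{2}$)
$h{\left(R \right)} = \frac{2 R}{1 + \frac{R^{2}}{2} + \frac{3 R}{2}}$ ($h{\left(R \right)} = \frac{R + R}{R + \left(1 + \frac{R}{2} + \frac{R^{2}}{2}\right)} = \frac{2 R}{1 + \frac{R^{2}}{2} + \frac{3 R}{2}}$)
$w{\left(g,Y \right)} = 2 + 4 Y^{2}$ ($w{\left(g,Y \right)} = 2 + \left(\left(- 4 Y + Y\right) + Y\right)^{2} = 2 + \left(- 3 Y + Y\right)^{2} = 2 + \left(- 2 Y\right)^{2} = 2 + 4 Y^{2}$)
$-123 + w{\left(h{\left(5 \right)},3 \right)} \left(-149\right) = -123 + \left(2 + 4 \cdot 3^{2}\right) \left(-149\right) = -123 + \left(2 + 4 \cdot 9\right) \left(-149\right) = -123 + \left(2 + 36\right) \left(-149\right) = -123 + 38 \left(-149\right) = -123 - 5662 = -5785$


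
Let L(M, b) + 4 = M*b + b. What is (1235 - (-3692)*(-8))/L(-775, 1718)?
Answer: 28301/1329736 ≈ 0.021283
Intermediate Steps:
L(M, b) = -4 + b + M*b (L(M, b) = -4 + (M*b + b) = -4 + (b + M*b) = -4 + b + M*b)
(1235 - (-3692)*(-8))/L(-775, 1718) = (1235 - (-3692)*(-8))/(-4 + 1718 - 775*1718) = (1235 - 284*104)/(-4 + 1718 - 1331450) = (1235 - 29536)/(-1329736) = -28301*(-1/1329736) = 28301/1329736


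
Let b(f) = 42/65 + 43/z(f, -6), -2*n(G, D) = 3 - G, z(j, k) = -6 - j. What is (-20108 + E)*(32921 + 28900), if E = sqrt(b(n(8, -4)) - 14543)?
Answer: -1243096668 + 1298241*I*sqrt(40278355)/1105 ≈ -1.2431e+9 + 7.4564e+6*I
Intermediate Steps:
n(G, D) = -3/2 + G/2 (n(G, D) = -(3 - G)/2 = -3/2 + G/2)
b(f) = 42/65 + 43/(-6 - f)
E = 21*I*sqrt(40278355)/1105 (E = sqrt((-2543 + 42*(-3/2 + (1/2)*8))/(65*(6 + (-3/2 + (1/2)*8))) - 14543) = sqrt((-2543 + 42*(-3/2 + 4))/(65*(6 + (-3/2 + 4))) - 14543) = sqrt((-2543 + 42*(5/2))/(65*(6 + 5/2)) - 14543) = sqrt((-2543 + 105)/(65*(17/2)) - 14543) = sqrt((1/65)*(2/17)*(-2438) - 14543) = sqrt(-4876/1105 - 14543) = sqrt(-16074891/1105) = 21*I*sqrt(40278355)/1105 ≈ 120.61*I)
(-20108 + E)*(32921 + 28900) = (-20108 + 21*I*sqrt(40278355)/1105)*(32921 + 28900) = (-20108 + 21*I*sqrt(40278355)/1105)*61821 = -1243096668 + 1298241*I*sqrt(40278355)/1105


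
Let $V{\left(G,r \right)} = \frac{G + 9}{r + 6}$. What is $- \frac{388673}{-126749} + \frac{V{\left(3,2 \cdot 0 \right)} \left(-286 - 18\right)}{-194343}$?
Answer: $\frac{75612940231}{24632780907} \approx 3.0696$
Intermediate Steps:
$V{\left(G,r \right)} = \frac{9 + G}{6 + r}$
$- \frac{388673}{-126749} + \frac{V{\left(3,2 \cdot 0 \right)} \left(-286 - 18\right)}{-194343} = - \frac{388673}{-126749} + \frac{\frac{9 + 3}{6 + 2 \cdot 0} \left(-286 - 18\right)}{-194343} = \left(-388673\right) \left(- \frac{1}{126749}\right) + \frac{1}{6 + 0} \cdot 12 \left(-304\right) \left(- \frac{1}{194343}\right) = \frac{388673}{126749} + \frac{1}{6} \cdot 12 \left(-304\right) \left(- \frac{1}{194343}\right) = \frac{388673}{126749} + 2 \left(-304\right) \left(- \frac{1}{194343}\right) = \frac{388673}{126749} - - \frac{608}{194343} = \frac{388673}{126749} + \frac{608}{194343} = \frac{75612940231}{24632780907}$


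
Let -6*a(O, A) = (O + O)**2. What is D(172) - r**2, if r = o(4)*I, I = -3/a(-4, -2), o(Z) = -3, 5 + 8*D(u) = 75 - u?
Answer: -13785/1024 ≈ -13.462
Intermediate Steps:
D(u) = 35/4 - u/8 (D(u) = -5/8 + (75 - u)/8 = -5/8 + (75/8 - u/8) = 35/4 - u/8)
a(O, A) = -2*O**2/3 (a(O, A) = -(O + O)**2/6 = -4*O**2/6 = -2*O**2/3)
I = 9/32 (I = -3/((-2/3*(-4)**2)) = -3/((-2/3*16)) = -3/(-32/3) = -3*(-3/32) = 9/32 ≈ 0.28125)
r = -27/32 (r = -3*9/32 = -27/32 ≈ -0.84375)
D(172) - r**2 = (35/4 - 1/8*172) - (-27/32)**2 = (35/4 - 43/2) - 1*729/1024 = -51/4 - 729/1024 = -13785/1024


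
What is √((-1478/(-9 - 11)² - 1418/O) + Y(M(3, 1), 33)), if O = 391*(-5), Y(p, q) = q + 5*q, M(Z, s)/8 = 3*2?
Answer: √11926572122/7820 ≈ 13.965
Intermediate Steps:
M(Z, s) = 48 (M(Z, s) = 8*(3*2) = 8*6 = 48)
Y(p, q) = 6*q
O = -1955
√((-1478/(-9 - 11)² - 1418/O) + Y(M(3, 1), 33)) = √((-1478/(-9 - 11)² - 1418/(-1955)) + 6*33) = √((-1478/((-20)²) - 1418*(-1/1955)) + 198) = √((-1478/400 + 1418/1955) + 198) = √((-1478*1/400 + 1418/1955) + 198) = √((-739/200 + 1418/1955) + 198) = √(-232229/78200 + 198) = √(15251371/78200) = √11926572122/7820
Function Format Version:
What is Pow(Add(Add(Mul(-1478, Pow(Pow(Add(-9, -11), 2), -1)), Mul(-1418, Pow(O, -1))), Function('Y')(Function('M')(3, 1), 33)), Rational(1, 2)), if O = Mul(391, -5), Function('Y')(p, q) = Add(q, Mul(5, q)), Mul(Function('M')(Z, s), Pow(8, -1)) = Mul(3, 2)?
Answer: Mul(Rational(1, 7820), Pow(11926572122, Rational(1, 2))) ≈ 13.965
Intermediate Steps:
Function('M')(Z, s) = 48 (Function('M')(Z, s) = Mul(8, Mul(3, 2)) = Mul(8, 6) = 48)
Function('Y')(p, q) = Mul(6, q)
O = -1955
Pow(Add(Add(Mul(-1478, Pow(Pow(Add(-9, -11), 2), -1)), Mul(-1418, Pow(O, -1))), Function('Y')(Function('M')(3, 1), 33)), Rational(1, 2)) = Pow(Add(Add(Mul(-1478, Pow(Pow(Add(-9, -11), 2), -1)), Mul(-1418, Pow(-1955, -1))), Mul(6, 33)), Rational(1, 2)) = Pow(Add(Add(Mul(-1478, Pow(Pow(-20, 2), -1)), Mul(-1418, Rational(-1, 1955))), 198), Rational(1, 2)) = Pow(Add(Add(Mul(-1478, Pow(400, -1)), Rational(1418, 1955)), 198), Rational(1, 2)) = Pow(Add(Add(Mul(-1478, Rational(1, 400)), Rational(1418, 1955)), 198), Rational(1, 2)) = Pow(Add(Add(Rational(-739, 200), Rational(1418, 1955)), 198), Rational(1, 2)) = Pow(Add(Rational(-232229, 78200), 198), Rational(1, 2)) = Pow(Rational(15251371, 78200), Rational(1, 2)) = Mul(Rational(1, 7820), Pow(11926572122, Rational(1, 2)))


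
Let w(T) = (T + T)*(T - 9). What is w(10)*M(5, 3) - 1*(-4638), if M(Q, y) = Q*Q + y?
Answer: 5198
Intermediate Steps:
w(T) = 2*T*(-9 + T) (w(T) = (2*T)*(-9 + T) = 2*T*(-9 + T))
M(Q, y) = y + Q² (M(Q, y) = Q² + y = y + Q²)
w(10)*M(5, 3) - 1*(-4638) = (2*10*(-9 + 10))*(3 + 5²) - 1*(-4638) = (2*10*1)*(3 + 25) + 4638 = 20*28 + 4638 = 560 + 4638 = 5198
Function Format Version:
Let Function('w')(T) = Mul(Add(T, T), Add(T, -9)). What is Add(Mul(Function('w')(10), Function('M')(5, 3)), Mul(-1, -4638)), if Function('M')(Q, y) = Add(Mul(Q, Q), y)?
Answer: 5198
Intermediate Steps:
Function('w')(T) = Mul(2, T, Add(-9, T)) (Function('w')(T) = Mul(Mul(2, T), Add(-9, T)) = Mul(2, T, Add(-9, T)))
Function('M')(Q, y) = Add(y, Pow(Q, 2)) (Function('M')(Q, y) = Add(Pow(Q, 2), y) = Add(y, Pow(Q, 2)))
Add(Mul(Function('w')(10), Function('M')(5, 3)), Mul(-1, -4638)) = Add(Mul(Mul(2, 10, Add(-9, 10)), Add(3, Pow(5, 2))), Mul(-1, -4638)) = Add(Mul(Mul(2, 10, 1), Add(3, 25)), 4638) = Add(Mul(20, 28), 4638) = Add(560, 4638) = 5198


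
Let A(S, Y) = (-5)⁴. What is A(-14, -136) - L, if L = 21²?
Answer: 184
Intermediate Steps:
A(S, Y) = 625
L = 441
A(-14, -136) - L = 625 - 1*441 = 625 - 441 = 184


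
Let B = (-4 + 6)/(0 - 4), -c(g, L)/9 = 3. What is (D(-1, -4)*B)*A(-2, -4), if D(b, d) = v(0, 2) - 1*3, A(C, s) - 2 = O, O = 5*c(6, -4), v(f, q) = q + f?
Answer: -133/2 ≈ -66.500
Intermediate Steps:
c(g, L) = -27 (c(g, L) = -9*3 = -27)
v(f, q) = f + q
O = -135 (O = 5*(-27) = -135)
A(C, s) = -133 (A(C, s) = 2 - 135 = -133)
B = -1/2 (B = 2/(-4) = 2*(-1/4) = -1/2 ≈ -0.50000)
D(b, d) = -1 (D(b, d) = (0 + 2) - 1*3 = 2 - 3 = -1)
(D(-1, -4)*B)*A(-2, -4) = -1*(-1/2)*(-133) = (1/2)*(-133) = -133/2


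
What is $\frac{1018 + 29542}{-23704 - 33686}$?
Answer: $- \frac{3056}{5739} \approx -0.5325$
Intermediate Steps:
$\frac{1018 + 29542}{-23704 - 33686} = \frac{30560}{-57390} = 30560 \left(- \frac{1}{57390}\right) = - \frac{3056}{5739}$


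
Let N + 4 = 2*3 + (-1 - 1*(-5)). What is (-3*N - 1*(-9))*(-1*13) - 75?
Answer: 42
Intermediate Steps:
N = 6 (N = -4 + (2*3 + (-1 - 1*(-5))) = -4 + (6 + (-1 + 5)) = -4 + (6 + 4) = -4 + 10 = 6)
(-3*N - 1*(-9))*(-1*13) - 75 = (-3*6 - 1*(-9))*(-1*13) - 75 = (-18 + 9)*(-13) - 75 = -9*(-13) - 75 = 117 - 75 = 42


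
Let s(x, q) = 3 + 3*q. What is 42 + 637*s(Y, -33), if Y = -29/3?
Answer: -61110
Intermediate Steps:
Y = -29/3 (Y = -29*1/3 = -29/3 ≈ -9.6667)
42 + 637*s(Y, -33) = 42 + 637*(3 + 3*(-33)) = 42 + 637*(3 - 99) = 42 + 637*(-96) = 42 - 61152 = -61110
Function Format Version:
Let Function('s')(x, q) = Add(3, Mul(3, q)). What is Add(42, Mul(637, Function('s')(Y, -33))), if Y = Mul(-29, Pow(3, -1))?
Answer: -61110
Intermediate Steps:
Y = Rational(-29, 3) (Y = Mul(-29, Rational(1, 3)) = Rational(-29, 3) ≈ -9.6667)
Add(42, Mul(637, Function('s')(Y, -33))) = Add(42, Mul(637, Add(3, Mul(3, -33)))) = Add(42, Mul(637, Add(3, -99))) = Add(42, Mul(637, -96)) = Add(42, -61152) = -61110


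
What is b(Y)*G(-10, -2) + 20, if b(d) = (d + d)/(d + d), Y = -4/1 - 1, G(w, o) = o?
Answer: 18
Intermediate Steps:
Y = -5 (Y = -4*1 - 1 = -4 - 1 = -5)
b(d) = 1 (b(d) = (2*d)/((2*d)) = (2*d)*(1/(2*d)) = 1)
b(Y)*G(-10, -2) + 20 = 1*(-2) + 20 = -2 + 20 = 18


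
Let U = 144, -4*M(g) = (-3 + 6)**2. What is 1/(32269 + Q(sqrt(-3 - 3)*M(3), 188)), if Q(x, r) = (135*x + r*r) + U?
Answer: 542056/36732517067 + 2430*I*sqrt(6)/36732517067 ≈ 1.4757e-5 + 1.6204e-7*I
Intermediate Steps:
M(g) = -9/4 (M(g) = -(-3 + 6)**2/4 = -1/4*3**2 = -1/4*9 = -9/4)
Q(x, r) = 144 + r**2 + 135*x (Q(x, r) = (135*x + r*r) + 144 = (135*x + r**2) + 144 = (r**2 + 135*x) + 144 = 144 + r**2 + 135*x)
1/(32269 + Q(sqrt(-3 - 3)*M(3), 188)) = 1/(32269 + (144 + 188**2 + 135*(sqrt(-3 - 3)*(-9/4)))) = 1/(32269 + (144 + 35344 + 135*(sqrt(-6)*(-9/4)))) = 1/(32269 + (144 + 35344 + 135*((I*sqrt(6))*(-9/4)))) = 1/(32269 + (144 + 35344 + 135*(-9*I*sqrt(6)/4))) = 1/(32269 + (144 + 35344 - 1215*I*sqrt(6)/4)) = 1/(32269 + (35488 - 1215*I*sqrt(6)/4)) = 1/(67757 - 1215*I*sqrt(6)/4)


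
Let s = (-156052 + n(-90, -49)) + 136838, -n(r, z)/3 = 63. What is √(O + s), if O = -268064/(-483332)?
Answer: I*√283287613543939/120833 ≈ 139.29*I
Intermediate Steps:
n(r, z) = -189 (n(r, z) = -3*63 = -189)
O = 67016/120833 (O = -268064*(-1/483332) = 67016/120833 ≈ 0.55462)
s = -19403 (s = (-156052 - 189) + 136838 = -156241 + 136838 = -19403)
√(O + s) = √(67016/120833 - 19403) = √(-2344455683/120833) = I*√283287613543939/120833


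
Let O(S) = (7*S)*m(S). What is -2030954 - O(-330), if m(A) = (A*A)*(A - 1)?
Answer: -83268059954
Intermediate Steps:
m(A) = A²*(-1 + A)
O(S) = 7*S³*(-1 + S) (O(S) = (7*S)*(S²*(-1 + S)) = 7*S³*(-1 + S))
-2030954 - O(-330) = -2030954 - 7*(-330)³*(-1 - 330) = -2030954 - 7*(-35937000)*(-331) = -2030954 - 1*83266029000 = -2030954 - 83266029000 = -83268059954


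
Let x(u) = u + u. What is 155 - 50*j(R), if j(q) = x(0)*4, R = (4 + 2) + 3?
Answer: 155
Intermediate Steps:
x(u) = 2*u
R = 9 (R = 6 + 3 = 9)
j(q) = 0 (j(q) = (2*0)*4 = 0*4 = 0)
155 - 50*j(R) = 155 - 50*0 = 155 + 0 = 155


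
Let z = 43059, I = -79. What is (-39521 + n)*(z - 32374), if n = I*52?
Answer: -466175865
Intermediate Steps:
n = -4108 (n = -79*52 = -4108)
(-39521 + n)*(z - 32374) = (-39521 - 4108)*(43059 - 32374) = -43629*10685 = -466175865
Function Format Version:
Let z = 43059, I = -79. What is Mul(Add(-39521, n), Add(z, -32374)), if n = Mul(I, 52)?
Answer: -466175865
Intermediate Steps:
n = -4108 (n = Mul(-79, 52) = -4108)
Mul(Add(-39521, n), Add(z, -32374)) = Mul(Add(-39521, -4108), Add(43059, -32374)) = Mul(-43629, 10685) = -466175865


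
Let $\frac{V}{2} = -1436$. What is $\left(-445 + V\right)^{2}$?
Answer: $11002489$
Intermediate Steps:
$V = -2872$ ($V = 2 \left(-1436\right) = -2872$)
$\left(-445 + V\right)^{2} = \left(-445 - 2872\right)^{2} = \left(-3317\right)^{2} = 11002489$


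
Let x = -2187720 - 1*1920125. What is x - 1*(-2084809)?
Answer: -2023036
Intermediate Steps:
x = -4107845 (x = -2187720 - 1920125 = -4107845)
x - 1*(-2084809) = -4107845 - 1*(-2084809) = -4107845 + 2084809 = -2023036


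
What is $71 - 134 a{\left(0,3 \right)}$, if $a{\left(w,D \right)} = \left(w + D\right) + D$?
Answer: $-733$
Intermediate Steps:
$a{\left(w,D \right)} = w + 2 D$ ($a{\left(w,D \right)} = \left(D + w\right) + D = w + 2 D$)
$71 - 134 a{\left(0,3 \right)} = 71 - 134 \left(0 + 2 \cdot 3\right) = 71 - 134 \left(0 + 6\right) = 71 - 804 = -733$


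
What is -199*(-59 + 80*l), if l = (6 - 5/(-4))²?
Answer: -825054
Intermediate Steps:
l = 841/16 (l = (6 - 5*(-¼))² = (6 + 5/4)² = (29/4)² = 841/16 ≈ 52.563)
-199*(-59 + 80*l) = -199*(-59 + 80*(841/16)) = -199*(-59 + 4205) = -199*4146 = -825054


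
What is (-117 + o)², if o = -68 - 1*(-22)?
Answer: 26569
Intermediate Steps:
o = -46 (o = -68 + 22 = -46)
(-117 + o)² = (-117 - 46)² = (-163)² = 26569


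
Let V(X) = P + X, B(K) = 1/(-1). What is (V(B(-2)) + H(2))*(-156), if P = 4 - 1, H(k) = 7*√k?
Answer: -312 - 1092*√2 ≈ -1856.3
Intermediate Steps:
B(K) = -1
P = 3
V(X) = 3 + X
(V(B(-2)) + H(2))*(-156) = ((3 - 1) + 7*√2)*(-156) = (2 + 7*√2)*(-156) = -312 - 1092*√2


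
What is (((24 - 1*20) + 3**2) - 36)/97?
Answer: -23/97 ≈ -0.23711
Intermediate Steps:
(((24 - 1*20) + 3**2) - 36)/97 = (((24 - 20) + 9) - 36)*(1/97) = ((4 + 9) - 36)*(1/97) = (13 - 36)*(1/97) = -23*1/97 = -23/97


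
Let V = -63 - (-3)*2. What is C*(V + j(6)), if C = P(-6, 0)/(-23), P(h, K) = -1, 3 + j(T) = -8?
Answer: -68/23 ≈ -2.9565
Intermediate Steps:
j(T) = -11 (j(T) = -3 - 8 = -11)
C = 1/23 (C = -1/(-23) = -1*(-1/23) = 1/23 ≈ 0.043478)
V = -57 (V = -63 - 1*(-6) = -63 + 6 = -57)
C*(V + j(6)) = (-57 - 11)/23 = (1/23)*(-68) = -68/23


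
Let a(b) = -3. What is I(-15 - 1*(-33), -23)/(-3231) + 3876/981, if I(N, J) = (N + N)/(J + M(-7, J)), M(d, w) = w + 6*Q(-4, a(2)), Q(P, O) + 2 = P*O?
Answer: 3246142/821751 ≈ 3.9503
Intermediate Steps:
Q(P, O) = -2 + O*P (Q(P, O) = -2 + P*O = -2 + O*P)
M(d, w) = 60 + w (M(d, w) = w + 6*(-2 - 3*(-4)) = w + 6*(-2 + 12) = w + 6*10 = w + 60 = 60 + w)
I(N, J) = 2*N/(60 + 2*J) (I(N, J) = (N + N)/(J + (60 + J)) = (2*N)/(60 + 2*J) = 2*N/(60 + 2*J))
I(-15 - 1*(-33), -23)/(-3231) + 3876/981 = ((-15 - 1*(-33))/(30 - 23))/(-3231) + 3876/981 = ((-15 + 33)/7)*(-1/3231) + 3876*(1/981) = (18*(⅐))*(-1/3231) + 1292/327 = (18/7)*(-1/3231) + 1292/327 = -2/2513 + 1292/327 = 3246142/821751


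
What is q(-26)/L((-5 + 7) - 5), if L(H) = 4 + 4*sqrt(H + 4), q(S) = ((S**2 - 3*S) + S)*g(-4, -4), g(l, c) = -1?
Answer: -91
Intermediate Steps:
q(S) = -S**2 + 2*S (q(S) = ((S**2 - 3*S) + S)*(-1) = (S**2 - 2*S)*(-1) = -S**2 + 2*S)
L(H) = 4 + 4*sqrt(4 + H)
q(-26)/L((-5 + 7) - 5) = (-26*(2 - 1*(-26)))/(4 + 4*sqrt(4 + ((-5 + 7) - 5))) = (-26*(2 + 26))/(4 + 4*sqrt(4 + (2 - 5))) = (-26*28)/(4 + 4*sqrt(4 - 3)) = -728/(4 + 4*sqrt(1)) = -728/(4 + 4*1) = -728/(4 + 4) = -728/8 = -728*1/8 = -91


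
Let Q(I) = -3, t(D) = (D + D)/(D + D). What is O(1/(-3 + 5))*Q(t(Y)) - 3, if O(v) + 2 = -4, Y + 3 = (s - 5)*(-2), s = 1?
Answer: 15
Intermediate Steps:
Y = 5 (Y = -3 + (1 - 5)*(-2) = -3 - 4*(-2) = -3 + 8 = 5)
t(D) = 1 (t(D) = (2*D)/((2*D)) = (2*D)*(1/(2*D)) = 1)
O(v) = -6 (O(v) = -2 - 4 = -6)
O(1/(-3 + 5))*Q(t(Y)) - 3 = -6*(-3) - 3 = 18 - 3 = 15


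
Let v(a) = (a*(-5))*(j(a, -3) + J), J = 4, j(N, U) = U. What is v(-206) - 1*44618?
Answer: -43588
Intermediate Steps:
v(a) = -5*a (v(a) = (a*(-5))*(-3 + 4) = -5*a*1 = -5*a)
v(-206) - 1*44618 = -5*(-206) - 1*44618 = 1030 - 44618 = -43588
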